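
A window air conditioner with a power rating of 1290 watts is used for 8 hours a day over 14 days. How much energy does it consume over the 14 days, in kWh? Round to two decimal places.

144.48 kWh

Runtime = 8 h/day × 14 days = 112 h
Energy = 1.29 kW × 112 h = 144.48 kWh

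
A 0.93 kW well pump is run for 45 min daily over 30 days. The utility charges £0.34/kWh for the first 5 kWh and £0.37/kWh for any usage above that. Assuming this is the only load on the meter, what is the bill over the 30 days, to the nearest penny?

Runtime = 45 min × 30 = 1350 min = 22.5 h
Energy = 0.93 kW × 22.5 h = 20.925 kWh
Tier 1 (0–5 kWh): 5 × £0.34 = £1.7
Above 5 kWh: 15.925 × £0.37 = £5.89225
Bill = £7.59

£7.59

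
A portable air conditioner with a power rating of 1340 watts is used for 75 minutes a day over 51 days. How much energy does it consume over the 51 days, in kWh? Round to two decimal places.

Runtime = 75 min × 51 = 3825 min = 63.75 h
Energy = 1.34 kW × 63.75 h = 85.425 kWh ≈ 85.43 kWh

85.43 kWh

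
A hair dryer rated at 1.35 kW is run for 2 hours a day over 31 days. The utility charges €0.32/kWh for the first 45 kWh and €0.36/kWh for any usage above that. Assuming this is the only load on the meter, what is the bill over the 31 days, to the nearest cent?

€28.33

Runtime = 2 h/day × 31 days = 62 h
Energy = 1.35 kW × 62 h = 83.7 kWh
Tier 1 (0–45 kWh): 45 × €0.32 = €14.4
Above 45 kWh: 38.7 × €0.36 = €13.932
Bill = €28.33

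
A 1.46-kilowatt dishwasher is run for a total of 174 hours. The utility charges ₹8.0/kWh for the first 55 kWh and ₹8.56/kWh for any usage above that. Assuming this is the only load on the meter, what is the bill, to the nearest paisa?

Energy = 1.46 kW × 174 h = 254.04 kWh
Tier 1 (0–55 kWh): 55 × ₹8.0 = ₹440
Above 55 kWh: 199.04 × ₹8.56 = ₹1703.7824
Bill = ₹2143.78

₹2143.78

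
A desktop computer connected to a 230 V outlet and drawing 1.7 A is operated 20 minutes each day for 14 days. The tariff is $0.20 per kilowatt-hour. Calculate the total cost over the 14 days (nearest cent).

Power = 1.7 A × 230 V = 391 W = 0.391 kW
Runtime = 20 min × 14 = 280 min = 4.666666… h
Energy = 0.391 kW × 4.666666… h = 1.824666… kWh
Cost = 1.824666… kWh × $0.20/kWh = $0.36

$0.36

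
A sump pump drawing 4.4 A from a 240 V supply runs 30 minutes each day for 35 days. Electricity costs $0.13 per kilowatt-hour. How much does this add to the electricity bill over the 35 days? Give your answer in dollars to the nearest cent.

Power = 4.4 A × 240 V = 1056 W = 1.056 kW
Runtime = 30 min × 35 = 1050 min = 17.5 h
Energy = 1.056 kW × 17.5 h = 18.48 kWh
Cost = 18.48 kWh × $0.13/kWh = $2.40

$2.40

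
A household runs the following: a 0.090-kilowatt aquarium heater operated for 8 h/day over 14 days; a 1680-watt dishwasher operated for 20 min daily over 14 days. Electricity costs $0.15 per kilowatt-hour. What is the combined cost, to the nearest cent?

aquarium heater: Runtime = 8 h/day × 14 days = 112 h
aquarium heater: 0.09 kW × 112 h = 10.08 kWh
dishwasher: Runtime = 20 min × 14 = 280 min = 4.666666… h
dishwasher: 1.68 kW × 4.666666… h = 7.84 kWh
Total energy = 17.92 kWh
Cost = 17.92 × $0.15 = $2.69

$2.69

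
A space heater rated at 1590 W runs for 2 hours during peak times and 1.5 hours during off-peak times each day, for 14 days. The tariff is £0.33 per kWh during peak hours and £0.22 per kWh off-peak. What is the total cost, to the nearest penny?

£22.04

Peak energy = 1.59 kW × 2 h × 14 = 44.52 kWh
Off-peak energy = 1.59 kW × 1.5 h × 14 = 33.39 kWh
Cost = 44.52 × £0.33 + 33.39 × £0.22 = £14.6916 + £7.3458 = £22.04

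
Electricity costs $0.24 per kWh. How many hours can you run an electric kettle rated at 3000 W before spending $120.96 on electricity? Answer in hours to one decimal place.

168.0 h

Energy available = $120.96 ÷ $0.24/kWh = 504 kWh
Hours = 504 kWh ÷ 3 kW = 168.0 h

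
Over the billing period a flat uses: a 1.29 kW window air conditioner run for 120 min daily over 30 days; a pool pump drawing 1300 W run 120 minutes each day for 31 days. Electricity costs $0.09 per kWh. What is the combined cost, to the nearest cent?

window air conditioner: Runtime = 120 min × 30 = 3600 min = 60 h
window air conditioner: 1.29 kW × 60 h = 77.4 kWh
pool pump: Runtime = 120 min × 31 = 3720 min = 62 h
pool pump: 1.3 kW × 62 h = 80.6 kWh
Total energy = 158 kWh
Cost = 158 × $0.09 = $14.22

$14.22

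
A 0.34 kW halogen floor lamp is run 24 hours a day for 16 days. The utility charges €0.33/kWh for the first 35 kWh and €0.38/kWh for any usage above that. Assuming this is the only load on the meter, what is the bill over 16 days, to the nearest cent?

€47.86

Runtime = 24 h × 16 = 384 h
Energy = 0.34 kW × 384 h = 130.56 kWh
Tier 1 (0–35 kWh): 35 × €0.33 = €11.55
Above 35 kWh: 95.56 × €0.38 = €36.3128
Bill = €47.86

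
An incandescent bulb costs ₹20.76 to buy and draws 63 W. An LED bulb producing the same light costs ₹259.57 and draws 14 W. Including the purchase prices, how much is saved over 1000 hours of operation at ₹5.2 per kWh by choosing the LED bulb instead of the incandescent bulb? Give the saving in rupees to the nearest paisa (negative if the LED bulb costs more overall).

₹15.99

incandescent bulb: ₹20.76 + (63/1000) kW × 1000 h × ₹5.2 = ₹20.76 + ₹327.6 = ₹348.36
LED bulb: ₹259.57 + (14/1000) kW × 1000 h × ₹5.2 = ₹259.57 + ₹72.8 = ₹332.37
Saving = ₹348.36 − ₹332.37 = ₹15.99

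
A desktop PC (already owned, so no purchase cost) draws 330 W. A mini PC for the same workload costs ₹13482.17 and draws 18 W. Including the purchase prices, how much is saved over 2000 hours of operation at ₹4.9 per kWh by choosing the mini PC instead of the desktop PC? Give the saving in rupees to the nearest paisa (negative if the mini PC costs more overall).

desktop PC: ₹0.00 + (330/1000) kW × 2000 h × ₹4.9 = ₹0.00 + ₹3234 = ₹3234
mini PC: ₹13482.17 + (18/1000) kW × 2000 h × ₹4.9 = ₹13482.17 + ₹176.4 = ₹13658.57
Saving = ₹3234 − ₹13658.57 = −₹10424.57

-₹10424.57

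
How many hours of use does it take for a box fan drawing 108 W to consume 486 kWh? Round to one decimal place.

Hours = 486 kWh ÷ 0.108 kW = 4500.0 h

4500.0 h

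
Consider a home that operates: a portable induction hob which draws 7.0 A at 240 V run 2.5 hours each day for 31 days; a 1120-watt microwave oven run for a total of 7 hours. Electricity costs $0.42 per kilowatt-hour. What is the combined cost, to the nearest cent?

$57.98

portable induction hob: Power = 7.0 A × 240 V = 1680 W = 1.68 kW
portable induction hob: Runtime = 2.5 h/day × 31 days = 77.5 h
portable induction hob: 1.68 kW × 77.5 h = 130.2 kWh
microwave oven: 1.12 kW × 7 h = 7.84 kWh
Total energy = 138.04 kWh
Cost = 138.04 × $0.42 = $57.98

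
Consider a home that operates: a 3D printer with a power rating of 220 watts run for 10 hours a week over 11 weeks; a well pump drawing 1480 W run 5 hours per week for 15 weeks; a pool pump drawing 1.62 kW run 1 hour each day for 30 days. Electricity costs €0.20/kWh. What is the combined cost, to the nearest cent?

3D printer: Runtime = 10 h/week × 11 weeks = 110 h
3D printer: 0.22 kW × 110 h = 24.2 kWh
well pump: Runtime = 5 h/week × 15 weeks = 75 h
well pump: 1.48 kW × 75 h = 111 kWh
pool pump: Runtime = 1 h/day × 30 days = 30 h
pool pump: 1.62 kW × 30 h = 48.6 kWh
Total energy = 183.8 kWh
Cost = 183.8 × €0.20 = €36.76

€36.76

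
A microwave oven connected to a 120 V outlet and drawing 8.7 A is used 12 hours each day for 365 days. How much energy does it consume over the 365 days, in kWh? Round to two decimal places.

Power = 8.7 A × 120 V = 1044 W = 1.044 kW
Runtime = 12 h/day × 365 days = 4380 h
Energy = 1.044 kW × 4380 h = 4572.72 kWh

4572.72 kWh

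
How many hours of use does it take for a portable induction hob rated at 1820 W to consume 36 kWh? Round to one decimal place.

Hours = 36 kWh ÷ 1.82 kW = 19.8 h

19.8 h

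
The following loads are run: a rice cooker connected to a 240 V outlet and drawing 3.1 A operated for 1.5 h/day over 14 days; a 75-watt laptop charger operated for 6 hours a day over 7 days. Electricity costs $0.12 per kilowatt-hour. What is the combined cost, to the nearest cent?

rice cooker: Power = 3.1 A × 240 V = 744 W = 0.744 kW
rice cooker: Runtime = 1.5 h/day × 14 days = 21 h
rice cooker: 0.744 kW × 21 h = 15.624 kWh
laptop charger: Runtime = 6 h/day × 7 days = 42 h
laptop charger: 0.075 kW × 42 h = 3.15 kWh
Total energy = 18.774 kWh
Cost = 18.774 × $0.12 = $2.25

$2.25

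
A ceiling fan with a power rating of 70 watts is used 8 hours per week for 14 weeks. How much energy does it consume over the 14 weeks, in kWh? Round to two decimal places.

7.84 kWh

Runtime = 8 h/week × 14 weeks = 112 h
Energy = 0.07 kW × 112 h = 7.84 kWh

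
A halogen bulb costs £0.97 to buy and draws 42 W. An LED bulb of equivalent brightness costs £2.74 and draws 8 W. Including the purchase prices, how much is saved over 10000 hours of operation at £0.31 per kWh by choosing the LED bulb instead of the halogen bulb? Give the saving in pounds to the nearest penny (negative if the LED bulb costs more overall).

£103.63

halogen bulb: £0.97 + (42/1000) kW × 10000 h × £0.31 = £0.97 + £130.2 = £131.17
LED bulb: £2.74 + (8/1000) kW × 10000 h × £0.31 = £2.74 + £24.8 = £27.54
Saving = £131.17 − £27.54 = £103.63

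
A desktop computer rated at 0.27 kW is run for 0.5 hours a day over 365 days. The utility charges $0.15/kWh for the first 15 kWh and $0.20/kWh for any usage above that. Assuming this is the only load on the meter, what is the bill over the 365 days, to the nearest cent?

$9.11

Runtime = 0.5 h/day × 365 days = 182.5 h
Energy = 0.27 kW × 182.5 h = 49.275 kWh
Tier 1 (0–15 kWh): 15 × $0.15 = $2.25
Above 15 kWh: 34.275 × $0.20 = $6.855
Bill = $9.11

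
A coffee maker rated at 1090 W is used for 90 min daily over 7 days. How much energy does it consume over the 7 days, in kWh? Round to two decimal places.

Runtime = 90 min × 7 = 630 min = 10.5 h
Energy = 1.09 kW × 10.5 h = 11.445 kWh ≈ 11.45 kWh

11.45 kWh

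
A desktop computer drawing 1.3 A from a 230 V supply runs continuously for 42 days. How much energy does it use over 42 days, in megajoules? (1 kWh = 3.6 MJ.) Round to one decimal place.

1085.0 MJ

Power = 1.3 A × 230 V = 299 W = 0.299 kW
Runtime = 24 h × 42 = 1008 h
Energy = 0.299 kW × 1008 h = 301.392 kWh
= 301.392 × 3.6 MJ = 1085.0 MJ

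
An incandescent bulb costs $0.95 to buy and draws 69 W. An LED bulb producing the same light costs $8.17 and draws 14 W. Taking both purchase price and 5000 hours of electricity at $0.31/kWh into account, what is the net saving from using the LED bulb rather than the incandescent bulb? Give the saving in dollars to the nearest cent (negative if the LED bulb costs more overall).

$78.03

incandescent bulb: $0.95 + (69/1000) kW × 5000 h × $0.31 = $0.95 + $106.95 = $107.9
LED bulb: $8.17 + (14/1000) kW × 5000 h × $0.31 = $8.17 + $21.7 = $29.87
Saving = $107.9 − $29.87 = $78.03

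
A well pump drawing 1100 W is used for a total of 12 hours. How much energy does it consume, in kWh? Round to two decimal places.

13.20 kWh

Energy = 1.1 kW × 12 h = 13.2 kWh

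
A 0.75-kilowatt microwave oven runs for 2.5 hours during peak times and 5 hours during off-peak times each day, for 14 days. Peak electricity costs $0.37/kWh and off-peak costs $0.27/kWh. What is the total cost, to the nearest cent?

Peak energy = 0.75 kW × 2.5 h × 14 = 26.25 kWh
Off-peak energy = 0.75 kW × 5 h × 14 = 52.5 kWh
Cost = 26.25 × $0.37 + 52.5 × $0.27 = $9.7125 + $14.175 = $23.89

$23.89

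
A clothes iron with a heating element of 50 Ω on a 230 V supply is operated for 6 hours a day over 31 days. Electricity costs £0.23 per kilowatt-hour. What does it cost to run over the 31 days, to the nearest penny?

Power = V²/R = 230²/50 = 1058 W = 1.058 kW
Runtime = 6 h/day × 31 days = 186 h
Energy = 1.058 kW × 186 h = 196.788 kWh
Cost = 196.788 kWh × £0.23/kWh = £45.26

£45.26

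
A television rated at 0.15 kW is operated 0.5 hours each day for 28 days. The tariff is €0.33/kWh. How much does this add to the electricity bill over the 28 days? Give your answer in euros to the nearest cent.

Runtime = 0.5 h/day × 28 days = 14 h
Energy = 0.15 kW × 14 h = 2.1 kWh
Cost = 2.1 kWh × €0.33/kWh = €0.69

€0.69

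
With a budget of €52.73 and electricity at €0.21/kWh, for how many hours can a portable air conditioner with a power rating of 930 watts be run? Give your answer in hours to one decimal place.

Energy available = €52.73 ÷ €0.21/kWh = 251.0952 kWh
Hours = 251.0952 kWh ÷ 0.93 kW = 270.0 h

270.0 h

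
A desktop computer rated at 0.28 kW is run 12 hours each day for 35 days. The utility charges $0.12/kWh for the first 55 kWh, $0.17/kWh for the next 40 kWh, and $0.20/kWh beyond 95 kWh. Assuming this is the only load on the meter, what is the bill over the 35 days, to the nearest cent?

$17.92

Runtime = 12 h/day × 35 days = 420 h
Energy = 0.28 kW × 420 h = 117.6 kWh
Tier 1 (0–55 kWh): 55 × $0.12 = $6.6
Tier 2 (55–95 kWh): 40 × $0.17 = $6.8
Above 95 kWh: 22.6 × $0.20 = $4.52
Bill = $17.92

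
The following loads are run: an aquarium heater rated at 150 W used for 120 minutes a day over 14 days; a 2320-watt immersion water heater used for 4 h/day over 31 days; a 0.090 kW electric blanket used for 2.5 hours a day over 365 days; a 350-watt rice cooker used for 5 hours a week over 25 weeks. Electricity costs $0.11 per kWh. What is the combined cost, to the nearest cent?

$45.95

aquarium heater: Runtime = 120 min × 14 = 1680 min = 28 h
aquarium heater: 0.15 kW × 28 h = 4.2 kWh
immersion water heater: Runtime = 4 h/day × 31 days = 124 h
immersion water heater: 2.32 kW × 124 h = 287.68 kWh
electric blanket: Runtime = 2.5 h/day × 365 days = 912.5 h
electric blanket: 0.09 kW × 912.5 h = 82.125 kWh
rice cooker: Runtime = 5 h/week × 25 weeks = 125 h
rice cooker: 0.35 kW × 125 h = 43.75 kWh
Total energy = 417.755 kWh
Cost = 417.755 × $0.11 = $45.95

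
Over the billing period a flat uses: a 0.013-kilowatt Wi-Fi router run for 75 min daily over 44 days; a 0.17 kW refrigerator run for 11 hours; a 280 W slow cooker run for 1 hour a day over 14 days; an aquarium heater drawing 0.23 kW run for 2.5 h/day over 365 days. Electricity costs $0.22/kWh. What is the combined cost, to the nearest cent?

$47.60

Wi-Fi router: Runtime = 75 min × 44 = 3300 min = 55 h
Wi-Fi router: 0.013 kW × 55 h = 0.715 kWh
refrigerator: 0.17 kW × 11 h = 1.87 kWh
slow cooker: Runtime = 1 h/day × 14 days = 14 h
slow cooker: 0.28 kW × 14 h = 3.92 kWh
aquarium heater: Runtime = 2.5 h/day × 365 days = 912.5 h
aquarium heater: 0.23 kW × 912.5 h = 209.875 kWh
Total energy = 216.38 kWh
Cost = 216.38 × $0.22 = $47.60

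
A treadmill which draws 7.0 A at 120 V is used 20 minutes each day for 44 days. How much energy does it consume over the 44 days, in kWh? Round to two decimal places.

12.32 kWh

Power = 7.0 A × 120 V = 840 W = 0.84 kW
Runtime = 20 min × 44 = 880 min = 14.666666… h
Energy = 0.84 kW × 14.666666… h = 12.32 kWh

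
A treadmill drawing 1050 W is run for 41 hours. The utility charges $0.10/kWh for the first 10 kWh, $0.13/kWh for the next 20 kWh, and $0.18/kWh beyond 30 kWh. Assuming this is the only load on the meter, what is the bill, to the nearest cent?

Energy = 1.05 kW × 41 h = 43.05 kWh
Tier 1 (0–10 kWh): 10 × $0.10 = $1
Tier 2 (10–30 kWh): 20 × $0.13 = $2.6
Above 30 kWh: 13.05 × $0.18 = $2.349
Bill = $5.95

$5.95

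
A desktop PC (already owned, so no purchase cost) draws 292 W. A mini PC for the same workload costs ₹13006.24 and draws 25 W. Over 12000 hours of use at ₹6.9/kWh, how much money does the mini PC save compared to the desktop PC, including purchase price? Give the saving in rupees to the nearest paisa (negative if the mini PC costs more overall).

₹9101.36

desktop PC: ₹0.00 + (292/1000) kW × 12000 h × ₹6.9 = ₹0.00 + ₹24177.6 = ₹24177.6
mini PC: ₹13006.24 + (25/1000) kW × 12000 h × ₹6.9 = ₹13006.24 + ₹2070 = ₹15076.24
Saving = ₹24177.6 − ₹15076.24 = ₹9101.36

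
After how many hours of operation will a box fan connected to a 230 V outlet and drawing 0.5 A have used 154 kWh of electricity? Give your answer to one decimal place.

1339.1 h

Power = 0.5 A × 230 V = 115 W = 0.115 kW
Hours = 154 kWh ÷ 0.115 kW = 1339.1 h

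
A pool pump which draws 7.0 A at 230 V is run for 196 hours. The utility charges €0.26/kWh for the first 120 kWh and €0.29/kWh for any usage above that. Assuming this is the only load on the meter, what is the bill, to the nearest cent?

€87.91

Power = 7.0 A × 230 V = 1610 W = 1.61 kW
Energy = 1.61 kW × 196 h = 315.56 kWh
Tier 1 (0–120 kWh): 120 × €0.26 = €31.2
Above 120 kWh: 195.56 × €0.29 = €56.7124
Bill = €87.91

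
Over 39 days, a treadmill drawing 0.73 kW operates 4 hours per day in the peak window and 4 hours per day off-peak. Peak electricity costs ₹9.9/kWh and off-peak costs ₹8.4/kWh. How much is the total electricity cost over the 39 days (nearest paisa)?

Peak energy = 0.73 kW × 4 h × 39 = 113.88 kWh
Off-peak energy = 0.73 kW × 4 h × 39 = 113.88 kWh
Cost = 113.88 × ₹9.9 + 113.88 × ₹8.4 = ₹1127.412 + ₹956.592 = ₹2084.00

₹2084.00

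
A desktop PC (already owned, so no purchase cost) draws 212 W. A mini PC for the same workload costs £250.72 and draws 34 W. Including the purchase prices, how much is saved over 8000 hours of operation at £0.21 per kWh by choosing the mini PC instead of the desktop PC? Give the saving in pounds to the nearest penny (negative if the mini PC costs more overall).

£48.32

desktop PC: £0.00 + (212/1000) kW × 8000 h × £0.21 = £0.00 + £356.16 = £356.16
mini PC: £250.72 + (34/1000) kW × 8000 h × £0.21 = £250.72 + £57.12 = £307.84
Saving = £356.16 − £307.84 = £48.32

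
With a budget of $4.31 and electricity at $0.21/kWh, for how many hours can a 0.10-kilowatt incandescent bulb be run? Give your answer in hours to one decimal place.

205.2 h

Energy available = $4.31 ÷ $0.21/kWh = 20.5238 kWh
Hours = 20.5238 kWh ÷ 0.1 kW = 205.2 h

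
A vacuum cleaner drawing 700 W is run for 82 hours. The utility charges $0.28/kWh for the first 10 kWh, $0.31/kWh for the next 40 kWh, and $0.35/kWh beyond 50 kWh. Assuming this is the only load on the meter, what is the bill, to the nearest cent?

Energy = 0.7 kW × 82 h = 57.4 kWh
Tier 1 (0–10 kWh): 10 × $0.28 = $2.8
Tier 2 (10–50 kWh): 40 × $0.31 = $12.4
Above 50 kWh: 7.4 × $0.35 = $2.59
Bill = $17.79

$17.79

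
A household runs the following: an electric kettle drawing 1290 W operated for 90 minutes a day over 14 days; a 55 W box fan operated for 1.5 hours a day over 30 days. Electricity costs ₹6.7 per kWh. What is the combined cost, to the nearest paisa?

electric kettle: Runtime = 90 min × 14 = 1260 min = 21 h
electric kettle: 1.29 kW × 21 h = 27.09 kWh
box fan: Runtime = 1.5 h/day × 30 days = 45 h
box fan: 0.055 kW × 45 h = 2.475 kWh
Total energy = 29.565 kWh
Cost = 29.565 × ₹6.7 = ₹198.09

₹198.09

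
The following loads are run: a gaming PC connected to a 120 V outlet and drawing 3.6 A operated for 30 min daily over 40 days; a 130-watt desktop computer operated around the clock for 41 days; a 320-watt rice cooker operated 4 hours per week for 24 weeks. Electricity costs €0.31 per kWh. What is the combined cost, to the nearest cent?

€51.86

gaming PC: Power = 3.6 A × 120 V = 432 W = 0.432 kW
gaming PC: Runtime = 30 min × 40 = 1200 min = 20 h
gaming PC: 0.432 kW × 20 h = 8.64 kWh
desktop computer: Runtime = 24 h × 41 = 984 h
desktop computer: 0.13 kW × 984 h = 127.92 kWh
rice cooker: Runtime = 4 h/week × 24 weeks = 96 h
rice cooker: 0.32 kW × 96 h = 30.72 kWh
Total energy = 167.28 kWh
Cost = 167.28 × €0.31 = €51.86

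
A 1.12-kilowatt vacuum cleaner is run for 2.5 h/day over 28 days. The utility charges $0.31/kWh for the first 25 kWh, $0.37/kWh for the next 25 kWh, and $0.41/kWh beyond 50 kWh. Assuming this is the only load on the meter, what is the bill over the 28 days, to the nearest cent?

Runtime = 2.5 h/day × 28 days = 70 h
Energy = 1.12 kW × 70 h = 78.4 kWh
Tier 1 (0–25 kWh): 25 × $0.31 = $7.75
Tier 2 (25–50 kWh): 25 × $0.37 = $9.25
Above 50 kWh: 28.4 × $0.41 = $11.644
Bill = $28.64

$28.64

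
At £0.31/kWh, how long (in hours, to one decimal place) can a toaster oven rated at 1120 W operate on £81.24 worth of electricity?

234.0 h

Energy available = £81.24 ÷ £0.31/kWh = 262.0645 kWh
Hours = 262.0645 kWh ÷ 1.12 kW = 234.0 h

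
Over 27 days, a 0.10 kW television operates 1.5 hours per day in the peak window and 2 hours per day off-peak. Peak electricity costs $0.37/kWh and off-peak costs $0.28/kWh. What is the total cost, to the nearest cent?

$3.01

Peak energy = 0.1 kW × 1.5 h × 27 = 4.05 kWh
Off-peak energy = 0.1 kW × 2 h × 27 = 5.4 kWh
Cost = 4.05 × $0.37 + 5.4 × $0.28 = $1.4985 + $1.512 = $3.01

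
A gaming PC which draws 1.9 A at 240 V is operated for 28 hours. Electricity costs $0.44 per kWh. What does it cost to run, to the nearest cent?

$5.62

Power = 1.9 A × 240 V = 456 W = 0.456 kW
Energy = 0.456 kW × 28 h = 12.768 kWh
Cost = 12.768 kWh × $0.44/kWh = $5.62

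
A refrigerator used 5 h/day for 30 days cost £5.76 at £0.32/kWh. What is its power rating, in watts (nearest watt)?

120 W

Energy = £5.76 ÷ £0.32/kWh = 18 kWh
Runtime = 5 h/day × 30 days = 150 h
Power = 18 kWh ÷ 150 h = 0.12 kW = 120 W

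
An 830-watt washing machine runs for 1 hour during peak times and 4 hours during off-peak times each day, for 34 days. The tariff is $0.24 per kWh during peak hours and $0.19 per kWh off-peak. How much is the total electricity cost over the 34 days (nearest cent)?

Peak energy = 0.83 kW × 1 h × 34 = 28.22 kWh
Off-peak energy = 0.83 kW × 4 h × 34 = 112.88 kWh
Cost = 28.22 × $0.24 + 112.88 × $0.19 = $6.7728 + $21.4472 = $28.22

$28.22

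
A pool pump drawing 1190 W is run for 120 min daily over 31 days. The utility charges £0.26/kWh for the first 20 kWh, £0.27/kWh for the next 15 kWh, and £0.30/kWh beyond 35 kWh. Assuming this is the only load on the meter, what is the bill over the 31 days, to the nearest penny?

£20.88

Runtime = 120 min × 31 = 3720 min = 62 h
Energy = 1.19 kW × 62 h = 73.78 kWh
Tier 1 (0–20 kWh): 20 × £0.26 = £5.2
Tier 2 (20–35 kWh): 15 × £0.27 = £4.05
Above 35 kWh: 38.78 × £0.30 = £11.634
Bill = £20.88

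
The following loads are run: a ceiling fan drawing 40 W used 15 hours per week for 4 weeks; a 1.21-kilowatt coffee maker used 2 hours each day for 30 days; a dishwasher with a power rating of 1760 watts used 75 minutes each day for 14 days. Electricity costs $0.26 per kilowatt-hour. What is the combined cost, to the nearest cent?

ceiling fan: Runtime = 15 h/week × 4 weeks = 60 h
ceiling fan: 0.04 kW × 60 h = 2.4 kWh
coffee maker: Runtime = 2 h/day × 30 days = 60 h
coffee maker: 1.21 kW × 60 h = 72.6 kWh
dishwasher: Runtime = 75 min × 14 = 1050 min = 17.5 h
dishwasher: 1.76 kW × 17.5 h = 30.8 kWh
Total energy = 105.8 kWh
Cost = 105.8 × $0.26 = $27.51

$27.51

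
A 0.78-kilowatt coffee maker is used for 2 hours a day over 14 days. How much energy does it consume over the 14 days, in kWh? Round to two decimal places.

21.84 kWh

Runtime = 2 h/day × 14 days = 28 h
Energy = 0.78 kW × 28 h = 21.84 kWh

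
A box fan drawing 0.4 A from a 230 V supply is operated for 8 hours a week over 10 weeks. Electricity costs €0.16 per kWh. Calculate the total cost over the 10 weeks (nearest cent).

Power = 0.4 A × 230 V = 92 W = 0.092 kW
Runtime = 8 h/week × 10 weeks = 80 h
Energy = 0.092 kW × 80 h = 7.36 kWh
Cost = 7.36 kWh × €0.16/kWh = €1.18

€1.18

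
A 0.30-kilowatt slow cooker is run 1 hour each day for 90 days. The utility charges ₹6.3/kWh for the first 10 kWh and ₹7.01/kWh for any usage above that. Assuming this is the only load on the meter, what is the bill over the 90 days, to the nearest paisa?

Runtime = 1 h/day × 90 days = 90 h
Energy = 0.3 kW × 90 h = 27 kWh
Tier 1 (0–10 kWh): 10 × ₹6.3 = ₹63
Above 10 kWh: 17 × ₹7.01 = ₹119.17
Bill = ₹182.17

₹182.17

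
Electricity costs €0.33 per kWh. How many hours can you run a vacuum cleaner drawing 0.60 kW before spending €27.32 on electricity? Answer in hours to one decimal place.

138.0 h

Energy available = €27.32 ÷ €0.33/kWh = 82.7879 kWh
Hours = 82.7879 kWh ÷ 0.6 kW = 138.0 h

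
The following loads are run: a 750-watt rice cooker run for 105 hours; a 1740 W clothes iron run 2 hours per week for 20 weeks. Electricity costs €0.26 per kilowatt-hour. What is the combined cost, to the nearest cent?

€38.57

rice cooker: 0.75 kW × 105 h = 78.75 kWh
clothes iron: Runtime = 2 h/week × 20 weeks = 40 h
clothes iron: 1.74 kW × 40 h = 69.6 kWh
Total energy = 148.35 kWh
Cost = 148.35 × €0.26 = €38.57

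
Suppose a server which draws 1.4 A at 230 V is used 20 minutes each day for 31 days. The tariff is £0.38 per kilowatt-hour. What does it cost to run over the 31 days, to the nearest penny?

£1.26

Power = 1.4 A × 230 V = 322 W = 0.322 kW
Runtime = 20 min × 31 = 620 min = 10.333333… h
Energy = 0.322 kW × 10.333333… h = 3.327333… kWh
Cost = 3.327333… kWh × £0.38/kWh = £1.26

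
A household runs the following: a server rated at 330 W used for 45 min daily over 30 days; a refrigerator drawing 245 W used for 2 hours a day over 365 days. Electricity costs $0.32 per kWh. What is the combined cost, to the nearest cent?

$59.61

server: Runtime = 45 min × 30 = 1350 min = 22.5 h
server: 0.33 kW × 22.5 h = 7.425 kWh
refrigerator: Runtime = 2 h/day × 365 days = 730 h
refrigerator: 0.245 kW × 730 h = 178.85 kWh
Total energy = 186.275 kWh
Cost = 186.275 × $0.32 = $59.61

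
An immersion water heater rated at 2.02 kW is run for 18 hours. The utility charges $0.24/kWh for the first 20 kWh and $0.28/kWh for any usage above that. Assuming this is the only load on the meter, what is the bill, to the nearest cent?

Energy = 2.02 kW × 18 h = 36.36 kWh
Tier 1 (0–20 kWh): 20 × $0.24 = $4.8
Above 20 kWh: 16.36 × $0.28 = $4.5808
Bill = $9.38

$9.38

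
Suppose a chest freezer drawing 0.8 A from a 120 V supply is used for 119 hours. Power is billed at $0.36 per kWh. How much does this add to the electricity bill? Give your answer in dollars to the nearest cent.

$4.11

Power = 0.8 A × 120 V = 96 W = 0.096 kW
Energy = 0.096 kW × 119 h = 11.424 kWh
Cost = 11.424 kWh × $0.36/kWh = $4.11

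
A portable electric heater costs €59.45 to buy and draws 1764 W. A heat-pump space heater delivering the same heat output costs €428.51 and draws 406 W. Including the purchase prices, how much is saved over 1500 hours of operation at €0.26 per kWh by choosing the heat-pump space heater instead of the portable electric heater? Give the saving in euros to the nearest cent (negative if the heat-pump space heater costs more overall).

portable electric heater: €59.45 + (1764/1000) kW × 1500 h × €0.26 = €59.45 + €687.96 = €747.41
heat-pump space heater: €428.51 + (406/1000) kW × 1500 h × €0.26 = €428.51 + €158.34 = €586.85
Saving = €747.41 − €586.85 = €160.56

€160.56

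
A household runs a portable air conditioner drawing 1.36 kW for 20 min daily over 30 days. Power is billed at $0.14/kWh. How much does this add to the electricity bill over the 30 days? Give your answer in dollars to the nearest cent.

$1.90

Runtime = 20 min × 30 = 600 min = 10 h
Energy = 1.36 kW × 10 h = 13.6 kWh
Cost = 13.6 kWh × $0.14/kWh = $1.90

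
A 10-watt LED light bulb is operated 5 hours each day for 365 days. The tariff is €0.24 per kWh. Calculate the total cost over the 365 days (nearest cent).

Runtime = 5 h/day × 365 days = 1825 h
Energy = 0.01 kW × 1825 h = 18.25 kWh
Cost = 18.25 kWh × €0.24/kWh = €4.38

€4.38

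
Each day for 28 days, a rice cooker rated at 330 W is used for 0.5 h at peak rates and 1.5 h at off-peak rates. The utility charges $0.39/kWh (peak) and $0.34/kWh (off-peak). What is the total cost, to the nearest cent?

Peak energy = 0.33 kW × 0.5 h × 28 = 4.62 kWh
Off-peak energy = 0.33 kW × 1.5 h × 28 = 13.86 kWh
Cost = 4.62 × $0.39 + 13.86 × $0.34 = $1.8018 + $4.7124 = $6.51

$6.51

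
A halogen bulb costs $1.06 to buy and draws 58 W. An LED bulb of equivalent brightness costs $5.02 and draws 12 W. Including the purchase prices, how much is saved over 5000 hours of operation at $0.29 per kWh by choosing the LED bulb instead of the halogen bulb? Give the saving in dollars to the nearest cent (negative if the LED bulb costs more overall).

$62.74

halogen bulb: $1.06 + (58/1000) kW × 5000 h × $0.29 = $1.06 + $84.1 = $85.16
LED bulb: $5.02 + (12/1000) kW × 5000 h × $0.29 = $5.02 + $17.4 = $22.42
Saving = $85.16 − $22.42 = $62.74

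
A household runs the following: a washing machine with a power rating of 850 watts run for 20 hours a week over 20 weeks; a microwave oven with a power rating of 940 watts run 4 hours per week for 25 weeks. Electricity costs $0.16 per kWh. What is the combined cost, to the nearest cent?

$69.44

washing machine: Runtime = 20 h/week × 20 weeks = 400 h
washing machine: 0.85 kW × 400 h = 340 kWh
microwave oven: Runtime = 4 h/week × 25 weeks = 100 h
microwave oven: 0.94 kW × 100 h = 94 kWh
Total energy = 434 kWh
Cost = 434 × $0.16 = $69.44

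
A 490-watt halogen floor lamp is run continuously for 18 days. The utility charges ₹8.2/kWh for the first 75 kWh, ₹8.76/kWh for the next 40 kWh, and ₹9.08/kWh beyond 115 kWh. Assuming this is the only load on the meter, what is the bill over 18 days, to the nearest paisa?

₹1843.25

Runtime = 24 h × 18 = 432 h
Energy = 0.49 kW × 432 h = 211.68 kWh
Tier 1 (0–75 kWh): 75 × ₹8.2 = ₹615
Tier 2 (75–115 kWh): 40 × ₹8.76 = ₹350.4
Above 115 kWh: 96.68 × ₹9.08 = ₹877.8544
Bill = ₹1843.25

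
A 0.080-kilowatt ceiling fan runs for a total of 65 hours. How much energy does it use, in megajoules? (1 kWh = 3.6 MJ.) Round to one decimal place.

Energy = 0.08 kW × 65 h = 5.2 kWh
= 5.2 × 3.6 MJ = 18.7 MJ

18.7 MJ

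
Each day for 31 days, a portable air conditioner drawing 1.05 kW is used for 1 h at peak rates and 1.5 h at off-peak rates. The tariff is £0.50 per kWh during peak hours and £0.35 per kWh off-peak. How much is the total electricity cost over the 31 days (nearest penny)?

Peak energy = 1.05 kW × 1 h × 31 = 32.55 kWh
Off-peak energy = 1.05 kW × 1.5 h × 31 = 48.825 kWh
Cost = 32.55 × £0.50 + 48.825 × £0.35 = £16.275 + £17.08875 = £33.36

£33.36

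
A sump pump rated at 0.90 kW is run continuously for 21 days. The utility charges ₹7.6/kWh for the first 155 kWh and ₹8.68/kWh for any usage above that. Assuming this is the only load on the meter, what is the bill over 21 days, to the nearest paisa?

₹3769.85

Runtime = 24 h × 21 = 504 h
Energy = 0.9 kW × 504 h = 453.6 kWh
Tier 1 (0–155 kWh): 155 × ₹7.6 = ₹1178
Above 155 kWh: 298.6 × ₹8.68 = ₹2591.848
Bill = ₹3769.85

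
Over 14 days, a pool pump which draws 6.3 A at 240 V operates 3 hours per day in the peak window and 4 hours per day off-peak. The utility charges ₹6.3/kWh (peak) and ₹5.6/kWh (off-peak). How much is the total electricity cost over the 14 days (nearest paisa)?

Power = 6.3 A × 240 V = 1512 W = 1.512 kW
Peak energy = 1.512 kW × 3 h × 14 = 63.504 kWh
Off-peak energy = 1.512 kW × 4 h × 14 = 84.672 kWh
Cost = 63.504 × ₹6.3 + 84.672 × ₹5.6 = ₹400.0752 + ₹474.1632 = ₹874.24

₹874.24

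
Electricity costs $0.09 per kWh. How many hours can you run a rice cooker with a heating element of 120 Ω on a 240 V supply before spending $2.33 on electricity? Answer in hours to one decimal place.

53.9 h

Power = V²/R = 240²/120 = 480 W = 0.48 kW
Energy available = $2.33 ÷ $0.09/kWh = 25.8889 kWh
Hours = 25.8889 kWh ÷ 0.48 kW = 53.9 h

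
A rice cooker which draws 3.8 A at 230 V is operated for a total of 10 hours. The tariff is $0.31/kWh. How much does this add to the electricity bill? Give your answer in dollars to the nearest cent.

Power = 3.8 A × 230 V = 874 W = 0.874 kW
Energy = 0.874 kW × 10 h = 8.74 kWh
Cost = 8.74 kWh × $0.31/kWh = $2.71

$2.71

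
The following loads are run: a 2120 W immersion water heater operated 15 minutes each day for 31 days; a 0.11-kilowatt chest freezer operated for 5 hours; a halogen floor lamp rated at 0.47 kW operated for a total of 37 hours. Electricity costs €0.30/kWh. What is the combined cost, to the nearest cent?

immersion water heater: Runtime = 15 min × 31 = 465 min = 7.75 h
immersion water heater: 2.12 kW × 7.75 h = 16.43 kWh
chest freezer: 0.11 kW × 5 h = 0.55 kWh
halogen floor lamp: 0.47 kW × 37 h = 17.39 kWh
Total energy = 34.37 kWh
Cost = 34.37 × €0.30 = €10.31

€10.31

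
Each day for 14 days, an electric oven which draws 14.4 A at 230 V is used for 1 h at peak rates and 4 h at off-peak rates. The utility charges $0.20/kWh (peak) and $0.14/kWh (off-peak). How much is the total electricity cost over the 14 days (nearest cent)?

Power = 14.4 A × 230 V = 3312 W = 3.312 kW
Peak energy = 3.312 kW × 1 h × 14 = 46.368 kWh
Off-peak energy = 3.312 kW × 4 h × 14 = 185.472 kWh
Cost = 46.368 × $0.20 + 185.472 × $0.14 = $9.2736 + $25.96608 = $35.24

$35.24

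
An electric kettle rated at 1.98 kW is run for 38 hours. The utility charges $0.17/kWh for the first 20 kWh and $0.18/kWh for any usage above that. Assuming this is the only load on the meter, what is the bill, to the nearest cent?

Energy = 1.98 kW × 38 h = 75.24 kWh
Tier 1 (0–20 kWh): 20 × $0.17 = $3.4
Above 20 kWh: 55.24 × $0.18 = $9.9432
Bill = $13.34

$13.34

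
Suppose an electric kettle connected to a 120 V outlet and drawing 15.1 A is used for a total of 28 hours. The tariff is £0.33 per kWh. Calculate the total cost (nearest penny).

Power = 15.1 A × 120 V = 1812 W = 1.812 kW
Energy = 1.812 kW × 28 h = 50.736 kWh
Cost = 50.736 kWh × £0.33/kWh = £16.74

£16.74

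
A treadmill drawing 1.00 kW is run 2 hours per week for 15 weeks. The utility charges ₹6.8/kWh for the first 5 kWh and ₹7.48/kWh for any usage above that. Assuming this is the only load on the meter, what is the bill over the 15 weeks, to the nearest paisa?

₹221.00

Runtime = 2 h/week × 15 weeks = 30 h
Energy = 1 kW × 30 h = 30 kWh
Tier 1 (0–5 kWh): 5 × ₹6.8 = ₹34
Above 5 kWh: 25 × ₹7.48 = ₹187
Bill = ₹221.00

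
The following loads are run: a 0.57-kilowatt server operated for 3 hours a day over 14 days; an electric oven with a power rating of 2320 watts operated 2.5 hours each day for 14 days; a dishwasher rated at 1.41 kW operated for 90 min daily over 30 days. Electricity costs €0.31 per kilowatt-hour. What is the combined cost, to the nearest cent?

€52.26

server: Runtime = 3 h/day × 14 days = 42 h
server: 0.57 kW × 42 h = 23.94 kWh
electric oven: Runtime = 2.5 h/day × 14 days = 35 h
electric oven: 2.32 kW × 35 h = 81.2 kWh
dishwasher: Runtime = 90 min × 30 = 2700 min = 45 h
dishwasher: 1.41 kW × 45 h = 63.45 kWh
Total energy = 168.59 kWh
Cost = 168.59 × €0.31 = €52.26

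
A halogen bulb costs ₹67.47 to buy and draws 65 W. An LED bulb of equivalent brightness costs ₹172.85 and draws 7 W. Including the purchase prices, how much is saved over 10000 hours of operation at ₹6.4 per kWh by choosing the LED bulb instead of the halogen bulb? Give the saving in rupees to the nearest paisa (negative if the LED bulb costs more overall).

halogen bulb: ₹67.47 + (65/1000) kW × 10000 h × ₹6.4 = ₹67.47 + ₹4160 = ₹4227.47
LED bulb: ₹172.85 + (7/1000) kW × 10000 h × ₹6.4 = ₹172.85 + ₹448 = ₹620.85
Saving = ₹4227.47 − ₹620.85 = ₹3606.62

₹3606.62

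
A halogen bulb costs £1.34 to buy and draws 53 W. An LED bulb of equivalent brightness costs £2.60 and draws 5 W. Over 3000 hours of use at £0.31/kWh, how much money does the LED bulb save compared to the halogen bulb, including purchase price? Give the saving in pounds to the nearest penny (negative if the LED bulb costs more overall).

£43.38

halogen bulb: £1.34 + (53/1000) kW × 3000 h × £0.31 = £1.34 + £49.29 = £50.63
LED bulb: £2.60 + (5/1000) kW × 3000 h × £0.31 = £2.60 + £4.65 = £7.25
Saving = £50.63 − £7.25 = £43.38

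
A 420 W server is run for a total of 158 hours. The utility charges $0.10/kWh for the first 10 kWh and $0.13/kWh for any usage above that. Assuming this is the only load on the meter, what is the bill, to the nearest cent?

$8.33

Energy = 0.42 kW × 158 h = 66.36 kWh
Tier 1 (0–10 kWh): 10 × $0.10 = $1
Above 10 kWh: 56.36 × $0.13 = $7.3268
Bill = $8.33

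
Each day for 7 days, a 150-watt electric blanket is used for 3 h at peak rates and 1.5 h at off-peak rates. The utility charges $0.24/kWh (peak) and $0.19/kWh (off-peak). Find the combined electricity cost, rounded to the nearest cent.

Peak energy = 0.15 kW × 3 h × 7 = 3.15 kWh
Off-peak energy = 0.15 kW × 1.5 h × 7 = 1.575 kWh
Cost = 3.15 × $0.24 + 1.575 × $0.19 = $0.756 + $0.29925 = $1.06

$1.06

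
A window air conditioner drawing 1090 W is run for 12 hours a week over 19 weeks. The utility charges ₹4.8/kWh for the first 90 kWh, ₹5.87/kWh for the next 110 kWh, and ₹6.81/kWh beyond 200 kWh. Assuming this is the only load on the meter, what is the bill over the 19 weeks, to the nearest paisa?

₹1408.12

Runtime = 12 h/week × 19 weeks = 228 h
Energy = 1.09 kW × 228 h = 248.52 kWh
Tier 1 (0–90 kWh): 90 × ₹4.8 = ₹432
Tier 2 (90–200 kWh): 110 × ₹5.87 = ₹645.7
Above 200 kWh: 48.52 × ₹6.81 = ₹330.4212
Bill = ₹1408.12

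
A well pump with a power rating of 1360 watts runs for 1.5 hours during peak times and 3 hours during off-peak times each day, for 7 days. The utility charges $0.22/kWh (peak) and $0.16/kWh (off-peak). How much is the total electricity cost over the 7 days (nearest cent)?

$7.71

Peak energy = 1.36 kW × 1.5 h × 7 = 14.28 kWh
Off-peak energy = 1.36 kW × 3 h × 7 = 28.56 kWh
Cost = 14.28 × $0.22 + 28.56 × $0.16 = $3.1416 + $4.5696 = $7.71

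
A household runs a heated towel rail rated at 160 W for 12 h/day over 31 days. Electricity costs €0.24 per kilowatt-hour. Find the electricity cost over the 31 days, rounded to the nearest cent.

€14.28

Runtime = 12 h/day × 31 days = 372 h
Energy = 0.16 kW × 372 h = 59.52 kWh
Cost = 59.52 kWh × €0.24/kWh = €14.28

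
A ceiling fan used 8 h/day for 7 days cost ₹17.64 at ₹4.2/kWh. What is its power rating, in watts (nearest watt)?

Energy = ₹17.64 ÷ ₹4.2/kWh = 4.2 kWh
Runtime = 8 h/day × 7 days = 56 h
Power = 4.2 kWh ÷ 56 h = 0.075 kW = 75 W

75 W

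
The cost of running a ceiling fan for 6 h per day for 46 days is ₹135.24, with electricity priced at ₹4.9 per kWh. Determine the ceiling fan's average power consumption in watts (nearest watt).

Energy = ₹135.24 ÷ ₹4.9/kWh = 27.6 kWh
Runtime = 6 h/day × 46 days = 276 h
Power = 27.6 kWh ÷ 276 h = 0.1 kW = 100 W

100 W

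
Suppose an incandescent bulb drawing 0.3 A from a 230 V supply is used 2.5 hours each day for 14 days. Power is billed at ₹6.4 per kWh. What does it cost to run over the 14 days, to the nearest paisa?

Power = 0.3 A × 230 V = 69 W = 0.069 kW
Runtime = 2.5 h/day × 14 days = 35 h
Energy = 0.069 kW × 35 h = 2.415 kWh
Cost = 2.415 kWh × ₹6.4/kWh = ₹15.46

₹15.46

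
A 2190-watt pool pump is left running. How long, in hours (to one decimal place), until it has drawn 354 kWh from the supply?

Hours = 354 kWh ÷ 2.19 kW = 161.6 h

161.6 h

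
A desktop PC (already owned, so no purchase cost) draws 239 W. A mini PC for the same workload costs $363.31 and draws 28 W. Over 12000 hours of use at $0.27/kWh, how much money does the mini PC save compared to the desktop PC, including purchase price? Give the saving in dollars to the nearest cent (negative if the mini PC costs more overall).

desktop PC: $0.00 + (239/1000) kW × 12000 h × $0.27 = $0.00 + $774.36 = $774.36
mini PC: $363.31 + (28/1000) kW × 12000 h × $0.27 = $363.31 + $90.72 = $454.03
Saving = $774.36 − $454.03 = $320.33

$320.33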